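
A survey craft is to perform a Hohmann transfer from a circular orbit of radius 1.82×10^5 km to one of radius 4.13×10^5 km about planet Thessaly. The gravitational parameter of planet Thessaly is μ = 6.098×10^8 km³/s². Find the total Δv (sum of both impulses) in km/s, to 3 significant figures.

Semi-major axis of the transfer orbit: a_t = (1.820×10^5 + 4.130×10^5)/2 = 2.975×10^5 km.
At r₁ the circular-orbit speed is v₁ = √(μ/r₁) = 57.88 km/s.
Transfer-orbit speed at r₁ (vis-viva equation): v_p = √[μ(2/r₁ − 1/a_t)] = 68.20 km/s.
First burn Δv₁ = |v_p − v₁| = 10.32 km/s.
At r₂, v₂ = √(μ/r₂) = 38.4254 km/s.
Transfer-orbit speed at r₂: v_a = √[μ(2/r₂ − 1/a_t)] = 30.0546 km/s.
Second burn Δv₂ = |v₂ − v_a| = 8.371 km/s.
Total Δv = Δv₁ + Δv₂ = 18.69 km/s.

Δv = 18.7 km/s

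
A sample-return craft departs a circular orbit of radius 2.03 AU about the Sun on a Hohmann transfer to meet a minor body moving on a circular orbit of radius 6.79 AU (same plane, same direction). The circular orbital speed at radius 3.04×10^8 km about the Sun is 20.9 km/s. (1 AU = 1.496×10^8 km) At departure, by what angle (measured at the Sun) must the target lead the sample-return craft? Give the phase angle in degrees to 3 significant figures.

From the circular-orbit relation v² = μ/r at r = 3.04×10^8 km: μ = v²r = (20.9)² × 3.04×10^8 = 1.32790×10^11 km³/s².
In km: r₁ = 2.03 × 1.496×10^8 = 3.03688×10^8 km; r₂ = 6.79 × 1.496×10^8 = 1.015784×10^9 km.
The Hohmann ellipse has a_t = (r₁ + r₂)/2 = 6.59736×10^8 km.
The half-period of the transfer ellipse is t = π√(a_t³/μ) = 1.4609×10^8 s.
Target angular speed ω₂ = √(μ/r₂³) = 1.1256×10^-8 rad/s.
Angle swept by the target during transfer: ω₂·t = 1.6444 rad = 94.22°.
The sample-return craft traverses 180° on the transfer ellipse, so the target must lead by 180° − 94.22° = 85.8°.

φ = 85.8°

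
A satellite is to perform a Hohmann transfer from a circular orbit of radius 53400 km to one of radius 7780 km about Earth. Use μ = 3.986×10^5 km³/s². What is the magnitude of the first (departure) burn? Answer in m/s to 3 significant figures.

The Hohmann ellipse has a_t = (r₁ + r₂)/2 = 30590 km.
Circular speed at r = 53400 km: v_c = √(μ/r) = 2.732 km/s.
Vis-viva on the transfer ellipse at r = 53400 km gives v_t = √[μ(2/r − 1/a_t)] = 1.378 km/s.
Δv₁ = |v_t − v_c| = |1.378 − 2.732| = 1.354 km/s.

Δv₁ = 1350 m/s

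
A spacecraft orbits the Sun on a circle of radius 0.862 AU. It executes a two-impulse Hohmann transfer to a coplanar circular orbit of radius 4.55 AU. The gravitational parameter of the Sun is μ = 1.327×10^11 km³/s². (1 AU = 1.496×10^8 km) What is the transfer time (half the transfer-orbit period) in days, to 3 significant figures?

t = 813 days

In km: r₁ = 0.862 × 1.496×10^8 = 1.289552×10^8 km; r₂ = 4.55 × 1.496×10^8 = 6.8068×10^8 km.
The Hohmann ellipse has a_t = (r₁ + r₂)/2 = 4.048176×10^8 km.
Transfer time t = π√(a_t³/μ) = π√((4.048176×10^8)³ / 1.327×10^11) = 7.024×10^7 s.
Converting: 7.024×10^7 s ÷ 86400 s/day = 813 days.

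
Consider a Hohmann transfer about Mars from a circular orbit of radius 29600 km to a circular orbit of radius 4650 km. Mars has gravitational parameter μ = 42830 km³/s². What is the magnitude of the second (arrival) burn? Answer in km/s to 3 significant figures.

Δv₂ = 0.955 km/s

Transfer-ellipse semi-major axis a_t = (r₁ + r₂)/2 = (29600 + 4650)/2 = 17125 km.
Circular speed at r = 4650 km: v_c = √(μ/r) = 3.0349 km/s.
Transfer-orbit speed at the same r (vis-viva, a = a_t): v_t = √[μ(2/r − 1/a_t)] = 3.9900 km/s.
Δv₂ = |v_t − v_c| = |3.9900 − 3.0349| = 0.9551 km/s.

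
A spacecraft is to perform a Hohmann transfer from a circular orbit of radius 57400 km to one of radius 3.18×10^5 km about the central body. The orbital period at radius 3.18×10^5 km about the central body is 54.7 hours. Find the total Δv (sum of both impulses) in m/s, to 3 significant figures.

From Kepler's third law T² = 4π²r³/μ at r = 3.18×10^5 km, T = 54.7 hours = 54.7 × 3600 s = 1.9692×10^5 s: μ = 4π²r³/T² = 3.27387×10^7 km³/s².
The Hohmann ellipse has a_t = (r₁ + r₂)/2 = 1.877×10^5 km.
Circular speed at r₁: v₁ = √(μ/r₁) = √(3.27387×10^7/57400) = 23.882 km/s.
Transfer-orbit speed at r₁ (vis-viva equation): v_p = √[μ(2/r₁ − 1/a_t)] = 31.085 km/s.
First burn Δv₁ = |v_p − v₁| = 7.203 km/s.
At r₂, v₂ = √(μ/r₂) = 10.147 km/s.
Transfer-orbit speed at r₂: v_a = √[μ(2/r₂ − 1/a_t)] = 5.6110 km/s.
Second burn Δv₂ = |v₂ − v_a| = 4.536 km/s.
Total Δv = Δv₁ + Δv₂ = 11.74 km/s.

Δv = 11700 m/s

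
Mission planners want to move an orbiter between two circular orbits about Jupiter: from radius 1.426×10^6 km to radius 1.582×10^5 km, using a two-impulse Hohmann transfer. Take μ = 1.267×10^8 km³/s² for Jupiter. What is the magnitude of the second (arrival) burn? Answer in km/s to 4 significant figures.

Δv₂ = 9.671 km/s

Semi-major axis of the transfer orbit: a_t = (1.426×10^6 + 1.582×10^5)/2 = 7.921×10^5 km.
Circular speed at r = 1.582×10^5 km: v_c = √(μ/r) = 28.300 km/s.
Vis-viva on the transfer ellipse at r = 1.582×10^5 km gives v_t = √[μ(2/r − 1/a_t)] = 37.971 km/s.
Δv₂ = |v_t − v_c| = |37.971 − 28.300| = 9.671 km/s.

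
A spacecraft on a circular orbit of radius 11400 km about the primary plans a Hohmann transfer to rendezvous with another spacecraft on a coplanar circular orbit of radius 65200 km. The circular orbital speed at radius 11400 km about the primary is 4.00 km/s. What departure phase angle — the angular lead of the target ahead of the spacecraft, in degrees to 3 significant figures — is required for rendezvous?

From the circular-orbit relation v² = μ/r at r = 11400 km: μ = v²r = (4.00)² × 11400 = 1.82400×10^5 km³/s².
Transfer-ellipse semi-major axis a_t = (r₁ + r₂)/2 = (11400 + 65200)/2 = 38300 km.
The half-period of the transfer ellipse is t = π√(a_t³/μ) = 55136 s.
Target angular speed ω₂ = √(μ/r₂³) = 2.5653×10^-5 rad/s.
Angle swept by the target during transfer: ω₂·t = 1.4144 rad = 81.04°.
Arrival is 180° from departure on the ellipse, so φ = 180° − 81.04° = 99.0°.

φ = 99.0°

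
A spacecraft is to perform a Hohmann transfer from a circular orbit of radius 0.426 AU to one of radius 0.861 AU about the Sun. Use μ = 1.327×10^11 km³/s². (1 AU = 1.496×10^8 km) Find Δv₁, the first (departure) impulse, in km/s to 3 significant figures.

In km: r₁ = 0.426 × 1.496×10^8 = 6.37296×10^7 km; r₂ = 0.861 × 1.496×10^8 = 1.288056×10^8 km.
The Hohmann ellipse has a_t = (r₁ + r₂)/2 = 9.62676×10^7 km.
Circular speed at r = 6.37296×10^7 km: v_c = √(μ/r) = 45.632 km/s.
Vis-viva on the transfer ellipse at r = 6.37296×10^7 km gives v_t = √[μ(2/r − 1/a_t)] = 52.783 km/s.
Δv₁ = |v_t − v_c| = |52.783 − 45.632| = 7.151 km/s.

Δv₁ = 7.15 km/s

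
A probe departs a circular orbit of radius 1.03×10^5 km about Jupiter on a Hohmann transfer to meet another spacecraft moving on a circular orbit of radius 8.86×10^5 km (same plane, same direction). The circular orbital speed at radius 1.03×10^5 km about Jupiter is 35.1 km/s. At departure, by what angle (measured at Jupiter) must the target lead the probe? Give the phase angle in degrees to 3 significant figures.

φ = 105°

From the circular-orbit relation v² = μ/r at r = 1.03×10^5 km: μ = v²r = (35.1)² × 1.03×10^5 = 1.26897×10^8 km³/s².
Transfer-ellipse semi-major axis a_t = (r₁ + r₂)/2 = (1.030×10^5 + 8.860×10^5)/2 = 4.945×10^5 km.
The half-period of the transfer ellipse is t = π√(a_t³/μ) = 96978.1 s.
The target's mean motion on its circular orbit is ω₂ = √(μ/r₂³) = 1.35075×10^-5 rad/s.
Angle swept by the target during transfer: ω₂·t = 1.3099 rad = 75.05°.
Arrival is 180° from departure on the ellipse, so φ = 180° − 75.05° = 105°.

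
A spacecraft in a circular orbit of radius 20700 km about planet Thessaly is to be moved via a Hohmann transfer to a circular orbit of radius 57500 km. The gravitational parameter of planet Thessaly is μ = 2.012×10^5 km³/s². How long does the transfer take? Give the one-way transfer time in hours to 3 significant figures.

t = 15.0 hours

Semi-major axis of the transfer orbit: a_t = (20700 + 57500)/2 = 39100 km.
Transfer time t = π√(a_t³/μ) = π√((39100)³ / 2.012×10^5) = 54150 s.
Converting: 54150 s ÷ 3600 s/hour = 15.0 hours.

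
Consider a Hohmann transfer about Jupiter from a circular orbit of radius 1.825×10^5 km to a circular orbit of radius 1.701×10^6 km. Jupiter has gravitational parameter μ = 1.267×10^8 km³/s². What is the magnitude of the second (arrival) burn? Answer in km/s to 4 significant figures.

Transfer-ellipse semi-major axis a_t = (r₁ + r₂)/2 = (1.825×10^5 + 1.701×10^6)/2 = 9.4175×10^5 km.
On the circular orbit at r = 1.701×10^6 km, v_c = √(μ/r) = 8.6305 km/s.
Transfer-orbit speed at the same r (vis-viva, a = a_t): v_t = √[μ(2/r − 1/a_t)] = 3.7993 km/s.
Δv₂ = |v_t − v_c| = |3.7993 − 8.6305| = 4.831 km/s.

Δv₂ = 4.831 km/s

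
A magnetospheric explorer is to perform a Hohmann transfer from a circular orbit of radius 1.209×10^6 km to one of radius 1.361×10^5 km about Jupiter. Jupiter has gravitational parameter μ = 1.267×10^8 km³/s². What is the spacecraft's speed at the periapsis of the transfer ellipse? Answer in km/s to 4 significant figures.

Transfer-ellipse semi-major axis a_t = (r₁ + r₂)/2 = (1.209×10^6 + 1.361×10^5)/2 = 6.7255×10^5 km.
The periapsis of the transfer ellipse is at r = 1.361×10^5 km.
Vis-viva: v = √[μ(2/r − 1/a_t)] = √[1.267×10^8 × (2/1.361×10^5 − 1/6.7255×10^5)] = 40.91 km/s.

v = 40.91 km/s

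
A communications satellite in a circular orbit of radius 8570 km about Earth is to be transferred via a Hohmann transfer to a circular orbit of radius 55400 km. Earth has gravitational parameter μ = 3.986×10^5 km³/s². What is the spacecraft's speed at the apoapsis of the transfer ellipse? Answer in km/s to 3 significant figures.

v = 1.39 km/s

Semi-major axis of the transfer orbit: a_t = (8570 + 55400)/2 = 31985 km.
The apoapsis of the transfer ellipse is at r = 55400 km.
From the vis-viva equation, v = √[μ(2/r − 1/a_t)] = 1.388 km/s.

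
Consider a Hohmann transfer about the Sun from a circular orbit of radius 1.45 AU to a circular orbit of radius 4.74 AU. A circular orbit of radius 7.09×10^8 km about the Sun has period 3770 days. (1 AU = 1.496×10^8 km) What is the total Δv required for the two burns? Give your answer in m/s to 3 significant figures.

Δv = 10200 m/s

From Kepler's third law T² = 4π²r³/μ at r = 7.09×10^8 km, T = 3770 days = 3770 × 86400 s = 3.25728×10^8 s: μ = 4π²r³/T² = 1.32614×10^11 km³/s².
In km: r₁ = 1.45 × 1.496×10^8 = 2.1692×10^8 km; r₂ = 4.74 × 1.496×10^8 = 7.09104×10^8 km.
Transfer-ellipse semi-major axis a_t = (r₁ + r₂)/2 = (2.1692×10^8 + 7.09104×10^8)/2 = 4.63012×10^8 km.
Circular speed at r₁: v₁ = √(μ/r₁) = √(1.32614×10^11/2.1692×10^8) = 24.7255 km/s.
On the transfer ellipse at r₁, vis-viva equation gives v_p = √[μ(2/r₁ − 1/a_t)] = 30.5987 km/s.
First burn Δv₁ = |v_p − v₁| = 5.873 km/s.
At r₂, v₂ = √(μ/r₂) = 13.675 km/s.
Transfer-orbit speed at r₂: v_a = √[μ(2/r₂ − 1/a_t)] = 9.3604 km/s.
Second burn Δv₂ = |v₂ − v_a| = 4.315 km/s.
Total Δv = Δv₁ + Δv₂ = 10.19 km/s.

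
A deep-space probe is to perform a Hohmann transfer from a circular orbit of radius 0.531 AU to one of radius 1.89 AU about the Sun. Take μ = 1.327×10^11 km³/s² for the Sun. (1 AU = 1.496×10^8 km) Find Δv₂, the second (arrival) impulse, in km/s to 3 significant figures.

Δv₂ = 7.32 km/s

In km: r₁ = 0.531 × 1.496×10^8 = 7.94376×10^7 km; r₂ = 1.89 × 1.496×10^8 = 2.82744×10^8 km.
Transfer-ellipse semi-major axis a_t = (r₁ + r₂)/2 = (7.94376×10^7 + 2.82744×10^8)/2 = 1.810908×10^8 km.
On the circular orbit at r = 2.82744×10^8 km, v_c = √(μ/r) = 21.664 km/s.
Vis-viva on the transfer ellipse at r = 2.82744×10^8 km gives v_t = √[μ(2/r − 1/a_t)] = 14.348 km/s.
Δv₂ = |v_t − v_c| = |14.348 − 21.664| = 7.316 km/s.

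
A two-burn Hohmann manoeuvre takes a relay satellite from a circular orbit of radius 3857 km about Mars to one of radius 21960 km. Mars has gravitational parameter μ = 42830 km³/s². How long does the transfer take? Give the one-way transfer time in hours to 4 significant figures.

t = 6.184 hours

Transfer-ellipse semi-major axis a_t = (r₁ + r₂)/2 = (3857 + 21960)/2 = 12908.5 km.
Transfer time t = π√(a_t³/μ) = π√((12908.5)³ / 42830) = 22263 s.
Converting: 22263 s ÷ 3600 s/hour = 6.184 hours.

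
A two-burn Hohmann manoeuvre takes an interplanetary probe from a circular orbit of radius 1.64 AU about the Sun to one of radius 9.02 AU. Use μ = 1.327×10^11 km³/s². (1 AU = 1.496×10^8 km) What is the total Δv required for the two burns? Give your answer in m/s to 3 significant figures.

Δv = 11400 m/s

In km: r₁ = 1.64 × 1.496×10^8 = 2.45344×10^8 km; r₂ = 9.02 × 1.496×10^8 = 1.349392×10^9 km.
Transfer-ellipse semi-major axis a_t = (r₁ + r₂)/2 = (2.45344×10^8 + 1.349392×10^9)/2 = 7.97368×10^8 km.
Circular speed at r₁: v₁ = √(μ/r₁) = √(1.327×10^11/2.45344×10^8) = 23.2567 km/s.
On the transfer ellipse at r₁, v² = μ(2/r − 1/a) gives v_p = √[μ(2/r₁ − 1/a_t)] = 30.2543 km/s.
First burn Δv₁ = |v_p − v₁| = 6.998 km/s.
Circular speed at r₂: v₂ = √(μ/r₂) = 9.917 km/s.
Transfer-orbit speed at r₂: v_a = √[μ(2/r₂ − 1/a_t)] = 5.501 km/s.
Second burn Δv₂ = |v₂ − v_a| = 4.416 km/s.
Δv = Δv₁ + Δv₂ = 6.998 + 4.416 = 11.41 km/s.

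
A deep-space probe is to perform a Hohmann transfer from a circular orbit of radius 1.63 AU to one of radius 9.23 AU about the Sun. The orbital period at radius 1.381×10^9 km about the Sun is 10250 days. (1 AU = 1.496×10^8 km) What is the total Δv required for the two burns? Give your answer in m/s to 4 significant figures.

Δv = 11510 m/s

From Kepler's third law T² = 4π²r³/μ at r = 1.381×10^9 km, T = 10250 days = 10250 × 86400 s = 8.856×10^8 s: μ = 4π²r³/T² = 1.32576×10^11 km³/s².
In km: r₁ = 1.63 × 1.496×10^8 = 2.43848×10^8 km; r₂ = 9.23 × 1.496×10^8 = 1.380808×10^9 km.
Transfer-ellipse semi-major axis a_t = (r₁ + r₂)/2 = (2.43848×10^8 + 1.380808×10^9)/2 = 8.12328×10^8 km.
Circular speed at r₁: v₁ = √(μ/r₁) = √(1.32576×10^11/2.43848×10^8) = 23.317 km/s.
On the transfer ellipse at r₁, vis-viva equation gives v_p = √[μ(2/r₁ − 1/a_t)] = 30.400 km/s.
First burn Δv₁ = |v_p − v₁| = 7.083 km/s.
Circular speed at r₂: v₂ = √(μ/r₂) = 9.799 km/s.
Transfer-orbit speed at r₂: v_a = √[μ(2/r₂ − 1/a_t)] = 5.369 km/s.
Second burn Δv₂ = |v₂ − v_a| = 4.430 km/s.
Total Δv = Δv₁ + Δv₂ = 11.51 km/s.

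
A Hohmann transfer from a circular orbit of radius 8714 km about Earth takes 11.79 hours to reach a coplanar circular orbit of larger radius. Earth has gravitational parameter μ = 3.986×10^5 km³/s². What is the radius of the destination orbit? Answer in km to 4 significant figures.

Transfer time t = 11.79 hours = 42444 s, and t = π√(a_t³/μ).
So a_t = (μ t²/π²)^(1/3) = (3.986×10^5 × (42444)² / π²)^(1/3) = 41747 km.
Since a_t = (r₁ + r₂)/2, r₂ = 2a_t − r₁ = 2×41747 − 8714 = 74780 km.

r₂ = 74780 km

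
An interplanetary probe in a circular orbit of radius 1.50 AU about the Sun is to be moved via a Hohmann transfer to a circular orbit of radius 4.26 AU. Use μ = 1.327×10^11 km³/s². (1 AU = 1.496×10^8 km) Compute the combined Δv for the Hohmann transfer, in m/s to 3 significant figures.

In km: r₁ = 1.50 × 1.496×10^8 = 2.244×10^8 km; r₂ = 4.26 × 1.496×10^8 = 6.37296×10^8 km.
Transfer-ellipse semi-major axis a_t = (r₁ + r₂)/2 = (2.244×10^8 + 6.37296×10^8)/2 = 4.30848×10^8 km.
Circular speed at r₁: v₁ = √(μ/r₁) = √(1.327×10^11/2.244×10^8) = 24.318 km/s.
On the transfer ellipse at r₁, v² = μ(2/r − 1/a) gives v_p = √[μ(2/r₁ − 1/a_t)] = 29.576 km/s.
First burn Δv₁ = |v_p − v₁| = 5.258 km/s.
At r₂, v₂ = √(μ/r₂) = 14.430 km/s.
Transfer-orbit speed at r₂: v_a = √[μ(2/r₂ − 1/a_t)] = 10.414 km/s.
Second burn Δv₂ = |v₂ − v_a| = 4.016 km/s.
Total Δv = Δv₁ + Δv₂ = 9.274 km/s.

Δv = 9270 m/s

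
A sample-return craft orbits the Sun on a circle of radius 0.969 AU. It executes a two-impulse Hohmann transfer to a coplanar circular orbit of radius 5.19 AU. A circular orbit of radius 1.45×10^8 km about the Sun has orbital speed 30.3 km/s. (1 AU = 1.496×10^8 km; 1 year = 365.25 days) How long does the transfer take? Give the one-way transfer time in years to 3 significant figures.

t = 2.70 years

From the circular-orbit relation v² = μ/r at r = 1.45×10^8 km: μ = v²r = (30.3)² × 1.45×10^8 = 1.33123×10^11 km³/s².
In km: r₁ = 0.969 × 1.496×10^8 = 1.449624×10^8 km; r₂ = 5.19 × 1.496×10^8 = 7.76424×10^8 km.
Semi-major axis of the transfer orbit: a_t = (1.449624×10^8 + 7.76424×10^8)/2 = 4.606932×10^8 km.
Half the transfer-orbit period gives t = π√(a_t³/μ) = 8.514×10^7 s.
Converting: 8.514×10^7 s ÷ 3.15576×10^7 s/year (365.25 × 86400) = 2.70 years.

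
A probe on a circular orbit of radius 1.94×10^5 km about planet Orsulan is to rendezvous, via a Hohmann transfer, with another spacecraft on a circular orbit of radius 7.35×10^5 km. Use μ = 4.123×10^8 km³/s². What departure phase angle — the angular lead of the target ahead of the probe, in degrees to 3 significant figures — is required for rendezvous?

φ = 89.6°

The Hohmann ellipse has a_t = (r₁ + r₂)/2 = 4.645×10^5 km.
Transfer time t = π√(a_t³/μ) = 48980 s.
Target angular speed ω₂ = √(μ/r₂³) = 3.2224×10^-5 rad/s.
Angle swept by the target during transfer: ω₂·t = 1.5783 rad = 90.43°.
The probe traverses 180° on the transfer ellipse, so the target must lead by 180° − 90.43° = 89.6°.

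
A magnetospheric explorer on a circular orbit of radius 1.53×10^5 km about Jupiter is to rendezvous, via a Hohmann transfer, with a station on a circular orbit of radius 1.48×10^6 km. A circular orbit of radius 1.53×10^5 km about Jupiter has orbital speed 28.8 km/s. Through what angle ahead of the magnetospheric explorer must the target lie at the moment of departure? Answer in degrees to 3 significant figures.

φ = 106°

From the circular-orbit relation v² = μ/r at r = 1.53×10^5 km: μ = v²r = (28.8)² × 1.53×10^5 = 1.26904×10^8 km³/s².
Transfer-ellipse semi-major axis a_t = (r₁ + r₂)/2 = (1.530×10^5 + 1.480×10^6)/2 = 8.165×10^5 km.
The half-period of the transfer ellipse is t = π√(a_t³/μ) = 2.0575×10^5 s.
Target angular speed ω₂ = √(μ/r₂³) = 6.2567×10^-6 rad/s.
Angle swept by the target during transfer: ω₂·t = 1.2873 rad = 73.76°.
The magnetospheric explorer traverses 180° on the transfer ellipse, so the target must lead by 180° − 73.76° = 106°.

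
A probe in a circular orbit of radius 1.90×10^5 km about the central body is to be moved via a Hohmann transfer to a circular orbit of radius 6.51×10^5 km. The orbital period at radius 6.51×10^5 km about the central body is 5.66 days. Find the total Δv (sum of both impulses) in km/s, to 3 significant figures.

Δv = 6.52 km/s

From Kepler's third law T² = 4π²r³/μ at r = 6.51×10^5 km, T = 5.66 days = 5.66 × 86400 s = 4.89024×10^5 s: μ = 4π²r³/T² = 4.55452×10^7 km³/s².
Semi-major axis of the transfer orbit: a_t = (1.900×10^5 + 6.510×10^5)/2 = 4.205×10^5 km.
Circular speed at r₁: v₁ = √(μ/r₁) = √(4.55452×10^7/1.900×10^5) = 15.4826 km/s.
On the transfer ellipse at r₁, vis-viva gives v_p = √[μ(2/r₁ − 1/a_t)] = 19.2642 km/s.
First burn Δv₁ = |v_p − v₁| = 3.782 km/s.
At r₂, v₂ = √(μ/r₂) = 8.364 km/s.
Transfer-orbit speed at r₂: v_a = √[μ(2/r₂ − 1/a_t)] = 5.622 km/s.
Second burn Δv₂ = |v₂ − v_a| = 2.742 km/s.
Δv = Δv₁ + Δv₂ = 3.782 + 2.742 = 6.524 km/s.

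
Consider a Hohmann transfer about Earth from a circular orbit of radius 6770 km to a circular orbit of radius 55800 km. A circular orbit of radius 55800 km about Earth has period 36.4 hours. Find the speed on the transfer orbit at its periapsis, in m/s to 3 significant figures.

From Kepler's third law T² = 4π²r³/μ at r = 55800 km, T = 36.4 hours = 36.4 × 3600 s = 1.3104×10^5 s: μ = 4π²r³/T² = 3.99443×10^5 km³/s².
The Hohmann ellipse has a_t = (r₁ + r₂)/2 = 31285 km.
The periapsis of the transfer ellipse is at r = 6770 km.
Vis-viva: v = √[μ(2/r − 1/a_t)] = √[3.99443×10^5 × (2/6770 − 1/31285)] = 10.26 km/s.

v = 10300 m/s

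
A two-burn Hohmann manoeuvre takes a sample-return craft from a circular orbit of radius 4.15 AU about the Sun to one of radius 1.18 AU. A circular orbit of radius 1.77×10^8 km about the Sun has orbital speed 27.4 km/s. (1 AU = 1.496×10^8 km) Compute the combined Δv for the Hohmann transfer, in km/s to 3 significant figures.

Δv = 11.7 km/s

From the circular-orbit relation v² = μ/r at r = 1.77×10^8 km: μ = v²r = (27.4)² × 1.77×10^8 = 1.32885×10^11 km³/s².
In km: r₁ = 4.15 × 1.496×10^8 = 6.2084×10^8 km; r₂ = 1.18 × 1.496×10^8 = 1.76528×10^8 km.
Semi-major axis of the transfer orbit: a_t = (6.2084×10^8 + 1.76528×10^8)/2 = 3.98684×10^8 km.
At r₁ the circular-orbit speed is v₁ = √(μ/r₁) = 14.63 km/s.
Transfer-orbit speed at r₁ (vis-viva equation): v_a = √[μ(2/r₁ − 1/a_t)] = 9.735 km/s.
First burn Δv₁ = |v_a − v₁| = 4.895 km/s.
At r₂, v₂ = √(μ/r₂) = 27.437 km/s.
Transfer-orbit speed at r₂: v_p = √[μ(2/r₂ − 1/a_t)] = 34.238 km/s.
Second burn Δv₂ = |v₂ − v_p| = 6.801 km/s.
Total Δv = Δv₁ + Δv₂ = 11.70 km/s.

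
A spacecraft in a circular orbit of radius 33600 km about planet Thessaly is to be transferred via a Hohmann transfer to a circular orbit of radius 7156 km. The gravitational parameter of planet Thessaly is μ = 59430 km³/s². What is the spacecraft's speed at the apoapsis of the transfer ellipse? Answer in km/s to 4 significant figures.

The Hohmann ellipse has a_t = (r₁ + r₂)/2 = 20378 km.
The apoapsis of the transfer ellipse is at r = 33600 km.
Applying v² = μ(2/r − 1/a_t): v = 0.7881 km/s.

v = 0.7881 km/s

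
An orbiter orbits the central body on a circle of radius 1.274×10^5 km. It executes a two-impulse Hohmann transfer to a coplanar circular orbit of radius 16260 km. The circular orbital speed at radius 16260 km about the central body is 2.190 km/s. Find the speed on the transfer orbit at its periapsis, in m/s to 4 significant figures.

v = 2917 m/s

From the circular-orbit relation v² = μ/r at r = 16260 km: μ = v²r = (2.190)² × 16260 = 77984.6 km³/s².
Transfer-ellipse semi-major axis a_t = (r₁ + r₂)/2 = (1.274×10^5 + 16260)/2 = 71830 km.
The periapsis of the transfer ellipse is at r = 16260 km.
Applying v² = μ(2/r − 1/a_t): v = 2.917 km/s.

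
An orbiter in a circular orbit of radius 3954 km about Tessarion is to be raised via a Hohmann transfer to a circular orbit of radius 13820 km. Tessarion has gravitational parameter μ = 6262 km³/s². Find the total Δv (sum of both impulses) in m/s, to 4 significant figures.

Δv = 535.0 m/s

Semi-major axis of the transfer orbit: a_t = (3954 + 13820)/2 = 8887 km.
Circular speed at r₁: v₁ = √(μ/r₁) = √(6262/3954) = 1.25846 km/s.
On the transfer ellipse at r₁, vis-viva equation gives v_p = √[μ(2/r₁ − 1/a_t)] = 1.56933 km/s.
First burn Δv₁ = |v_p − v₁| = 0.3109 km/s.
Circular speed at r₂: v₂ = √(μ/r₂) = 0.6731 km/s.
Transfer-orbit speed at r₂: v_a = √[μ(2/r₂ − 1/a_t)] = 0.4490 km/s.
Second burn Δv₂ = |v₂ − v_a| = 0.2241 km/s.
Δv = Δv₁ + Δv₂ = 0.3109 + 0.2241 = 0.5350 km/s.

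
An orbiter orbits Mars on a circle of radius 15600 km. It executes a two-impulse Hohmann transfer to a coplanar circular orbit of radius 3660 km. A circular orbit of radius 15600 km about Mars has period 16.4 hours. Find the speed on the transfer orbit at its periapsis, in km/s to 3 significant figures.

v = 4.36 km/s

From Kepler's third law T² = 4π²r³/μ at r = 15600 km, T = 16.4 hours = 16.4 × 3600 s = 59040 s: μ = 4π²r³/T² = 42997.3 km³/s².
Transfer-ellipse semi-major axis a_t = (r₁ + r₂)/2 = (15600 + 3660)/2 = 9630 km.
At periapsis, r = 3660 km.
Applying v² = μ(2/r − 1/a_t): v = 4.362 km/s.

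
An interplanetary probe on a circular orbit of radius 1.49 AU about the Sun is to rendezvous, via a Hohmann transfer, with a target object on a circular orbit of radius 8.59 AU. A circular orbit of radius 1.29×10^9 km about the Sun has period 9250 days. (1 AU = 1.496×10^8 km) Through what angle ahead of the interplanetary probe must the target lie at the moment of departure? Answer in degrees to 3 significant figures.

From Kepler's third law T² = 4π²r³/μ at r = 1.29×10^9 km, T = 9250 days = 9250 × 86400 s = 7.992×10^8 s: μ = 4π²r³/T² = 1.32684×10^11 km³/s².
In km: r₁ = 1.49 × 1.496×10^8 = 2.22904×10^8 km; r₂ = 8.59 × 1.496×10^8 = 1.285064×10^9 km.
The Hohmann ellipse has a_t = (r₁ + r₂)/2 = 7.53984×10^8 km.
Transfer time t = π√(a_t³/μ) = 1.786×10^8 s.
Target angular speed ω₂ = √(μ/r₂³) = 7.907×10^-9 rad/s.
Angle swept by the target during transfer: ω₂·t = 1.412 rad = 80.90°.
The interplanetary probe traverses 180° on the transfer ellipse, so the target must lead by 180° − 80.90° = 99.1°.

φ = 99.1°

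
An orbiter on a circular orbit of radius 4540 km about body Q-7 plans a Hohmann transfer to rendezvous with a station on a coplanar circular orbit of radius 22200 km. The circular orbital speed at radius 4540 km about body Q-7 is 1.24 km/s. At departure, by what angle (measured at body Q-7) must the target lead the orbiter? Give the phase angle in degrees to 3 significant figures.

From the circular-orbit relation v² = μ/r at r = 4540 km: μ = v²r = (1.24)² × 4540 = 6980.70 km³/s².
Transfer-ellipse semi-major axis a_t = (r₁ + r₂)/2 = (4540 + 22200)/2 = 13370 km.
Transfer time t = π√(a_t³/μ) = 58130 s.
The target's mean motion on its circular orbit is ω₂ = √(μ/r₂³) = 2.5259×10^-5 rad/s.
Angle swept by the target during transfer: ω₂·t = 1.4683 rad = 84.13°.
Arrival is 180° from departure on the ellipse, so φ = 180° − 84.13° = 95.9°.

φ = 95.9°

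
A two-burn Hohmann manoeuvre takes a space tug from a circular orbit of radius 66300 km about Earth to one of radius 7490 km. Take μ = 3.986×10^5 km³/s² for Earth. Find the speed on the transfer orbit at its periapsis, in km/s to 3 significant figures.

Transfer-ellipse semi-major axis a_t = (r₁ + r₂)/2 = (66300 + 7490)/2 = 36895 km.
At periapsis, r = 7490 km.
Applying v² = μ(2/r − 1/a_t): v = 9.779 km/s.

v = 9.78 km/s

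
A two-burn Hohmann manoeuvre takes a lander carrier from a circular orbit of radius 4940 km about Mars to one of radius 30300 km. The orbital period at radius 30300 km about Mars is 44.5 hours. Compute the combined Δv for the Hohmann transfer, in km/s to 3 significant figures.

From Kepler's third law T² = 4π²r³/μ at r = 30300 km, T = 44.5 hours = 44.5 × 3600 s = 1.602×10^5 s: μ = 4π²r³/T² = 42792.0 km³/s².
The Hohmann ellipse has a_t = (r₁ + r₂)/2 = 17620 km.
At r₁ the circular-orbit speed is v₁ = √(μ/r₁) = 2.94319 km/s.
On the transfer ellipse at r₁, vis-viva equation gives v_p = √[μ(2/r₁ − 1/a_t)] = 3.85955 km/s.
First burn Δv₁ = |v_p − v₁| = 0.91636 km/s.
At r₂, v₂ = √(μ/r₂) = 1.1884 km/s.
Transfer-orbit speed at r₂: v_a = √[μ(2/r₂ − 1/a_t)] = 0.62925 km/s.
Second burn Δv₂ = |v₂ − v_a| = 0.55915 km/s.
Total Δv = Δv₁ + Δv₂ = 1.476 km/s.

Δv = 1.48 km/s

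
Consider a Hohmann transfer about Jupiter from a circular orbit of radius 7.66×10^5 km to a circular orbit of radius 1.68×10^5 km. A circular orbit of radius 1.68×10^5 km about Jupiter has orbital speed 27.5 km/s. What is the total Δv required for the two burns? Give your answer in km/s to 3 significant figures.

Δv = 12.9 km/s

From the circular-orbit relation v² = μ/r at r = 1.68×10^5 km: μ = v²r = (27.5)² × 1.68×10^5 = 1.27050×10^8 km³/s².
Transfer-ellipse semi-major axis a_t = (r₁ + r₂)/2 = (7.660×10^5 + 1.680×10^5)/2 = 4.670×10^5 km.
At r₁ the circular-orbit speed is v₁ = √(μ/r₁) = 12.8787 km/s.
On the transfer ellipse at r₁, vis-viva gives v_a = √[μ(2/r₁ − 1/a_t)] = 7.72448 km/s.
First burn Δv₁ = |v_a − v₁| = 5.154 km/s.
Circular speed at r₂: v₂ = √(μ/r₂) = 27.50 km/s.
Transfer-orbit speed at r₂: v_p = √[μ(2/r₂ − 1/a_t)] = 35.22 km/s.
Second burn Δv₂ = |v₂ − v_p| = 7.720 km/s.
Δv = Δv₁ + Δv₂ = 5.154 + 7.720 = 12.87 km/s.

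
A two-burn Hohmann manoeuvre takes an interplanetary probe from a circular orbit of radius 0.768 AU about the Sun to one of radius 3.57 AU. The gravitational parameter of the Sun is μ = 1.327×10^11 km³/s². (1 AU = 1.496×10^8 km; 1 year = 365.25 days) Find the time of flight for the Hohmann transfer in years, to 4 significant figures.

t = 1.597 years

In km: r₁ = 0.768 × 1.496×10^8 = 1.148928×10^8 km; r₂ = 3.57 × 1.496×10^8 = 5.34072×10^8 km.
Transfer-ellipse semi-major axis a_t = (r₁ + r₂)/2 = (1.148928×10^8 + 5.34072×10^8)/2 = 3.244824×10^8 km.
By Kepler's third law the transfer-orbit period is T = 2π√(a_t³/μ), so t = T/2 = 5.041×10^7 s.
Converting: 5.041×10^7 s ÷ 3.15576×10^7 s/year (365.25 × 86400) = 1.597 years.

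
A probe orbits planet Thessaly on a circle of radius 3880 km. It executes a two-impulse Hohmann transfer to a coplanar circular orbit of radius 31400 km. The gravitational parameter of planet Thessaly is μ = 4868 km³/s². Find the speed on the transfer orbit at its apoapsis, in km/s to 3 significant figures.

Semi-major axis of the transfer orbit: a_t = (3880 + 31400)/2 = 17640 km.
The apoapsis of the transfer ellipse is at r = 31400 km.
Vis-viva: v = √[μ(2/r − 1/a_t)] = √[4868 × (2/31400 − 1/17640)] = 0.1847 km/s.

v = 0.185 km/s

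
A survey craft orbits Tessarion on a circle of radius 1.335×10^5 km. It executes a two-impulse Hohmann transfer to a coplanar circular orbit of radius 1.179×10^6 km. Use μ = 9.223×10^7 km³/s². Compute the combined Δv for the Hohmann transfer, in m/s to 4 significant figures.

Δv = 13800 m/s

Semi-major axis of the transfer orbit: a_t = (1.335×10^5 + 1.179×10^6)/2 = 6.5625×10^5 km.
At r₁ the circular-orbit speed is v₁ = √(μ/r₁) = 26.284 km/s.
Transfer-orbit speed at r₁ (vis-viva): v_p = √[μ(2/r₁ − 1/a_t)] = 35.230 km/s.
First burn Δv₁ = |v_p − v₁| = 8.946 km/s.
At r₂, v₂ = √(μ/r₂) = 8.8446 km/s.
Transfer-orbit speed at r₂: v_a = √[μ(2/r₂ − 1/a_t)] = 3.9892 km/s.
Second burn Δv₂ = |v₂ − v_a| = 4.855 km/s.
Δv = Δv₁ + Δv₂ = 8.946 + 4.855 = 13.80 km/s.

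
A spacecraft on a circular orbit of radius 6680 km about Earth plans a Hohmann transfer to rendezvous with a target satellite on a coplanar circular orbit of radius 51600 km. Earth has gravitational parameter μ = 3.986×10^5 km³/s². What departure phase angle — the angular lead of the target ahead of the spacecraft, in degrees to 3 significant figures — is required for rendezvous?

φ = 104°

Semi-major axis of the transfer orbit: a_t = (6680 + 51600)/2 = 29140 km.
Transfer time t = π√(a_t³/μ) = 24752 s.
The target's mean motion on its circular orbit is ω₂ = √(μ/r₂³) = 5.3863×10^-5 rad/s.
Angle swept by the target during transfer: ω₂·t = 1.3332 rad = 76.39°.
The spacecraft traverses 180° on the transfer ellipse, so the target must lead by 180° − 76.39° = 104°.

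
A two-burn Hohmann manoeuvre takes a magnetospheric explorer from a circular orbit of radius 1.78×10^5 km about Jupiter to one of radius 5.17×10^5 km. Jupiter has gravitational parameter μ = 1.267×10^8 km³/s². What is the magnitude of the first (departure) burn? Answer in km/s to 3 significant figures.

The Hohmann ellipse has a_t = (r₁ + r₂)/2 = 3.475×10^5 km.
On the circular orbit at r = 1.780×10^5 km, v_c = √(μ/r) = 26.6795 km/s.
Vis-viva on the transfer ellipse at r = 1.780×10^5 km gives v_t = √[μ(2/r − 1/a_t)] = 32.5421 km/s.
Δv₁ = |v_t − v_c| = |32.5421 − 26.6795| = 5.863 km/s.

Δv₁ = 5.86 km/s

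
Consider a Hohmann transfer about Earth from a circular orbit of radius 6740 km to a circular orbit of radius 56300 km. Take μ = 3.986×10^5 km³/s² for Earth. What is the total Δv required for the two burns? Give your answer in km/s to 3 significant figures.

Transfer-ellipse semi-major axis a_t = (r₁ + r₂)/2 = (6740 + 56300)/2 = 31520 km.
At r₁ the circular-orbit speed is v₁ = √(μ/r₁) = 7.6902 km/s.
On the transfer ellipse at r₁, vis-viva equation gives v_p = √[μ(2/r₁ − 1/a_t)] = 10.278 km/s.
First burn Δv₁ = |v_p − v₁| = 2.588 km/s.
Circular speed at r₂: v₂ = √(μ/r₂) = 2.6608 km/s.
Transfer-orbit speed at r₂: v_a = √[μ(2/r₂ − 1/a_t)] = 1.2304 km/s.
Second burn Δv₂ = |v₂ − v_a| = 1.430 km/s.
Δv = Δv₁ + Δv₂ = 2.588 + 1.430 = 4.018 km/s.

Δv = 4.02 km/s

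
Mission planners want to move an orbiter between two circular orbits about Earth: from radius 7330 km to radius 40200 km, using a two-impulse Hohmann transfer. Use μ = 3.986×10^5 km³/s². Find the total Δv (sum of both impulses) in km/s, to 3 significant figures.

Δv = 3.62 km/s

Semi-major axis of the transfer orbit: a_t = (7330 + 40200)/2 = 23765 km.
At r₁ the circular-orbit speed is v₁ = √(μ/r₁) = 7.374 km/s.
On the transfer ellipse at r₁, vis-viva gives v_p = √[μ(2/r₁ − 1/a_t)] = 9.591 km/s.
First burn Δv₁ = |v_p − v₁| = 2.217 km/s.
Circular speed at r₂: v₂ = √(μ/r₂) = 3.149 km/s.
Transfer-orbit speed at r₂: v_a = √[μ(2/r₂ − 1/a_t)] = 1.749 km/s.
Second burn Δv₂ = |v₂ − v_a| = 1.400 km/s.
Δv = Δv₁ + Δv₂ = 2.217 + 1.400 = 3.617 km/s.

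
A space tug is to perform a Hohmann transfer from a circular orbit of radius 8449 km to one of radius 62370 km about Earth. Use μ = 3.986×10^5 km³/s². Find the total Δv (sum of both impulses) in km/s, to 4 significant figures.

Δv = 3.540 km/s

The Hohmann ellipse has a_t = (r₁ + r₂)/2 = 35409.5 km.
At r₁ the circular-orbit speed is v₁ = √(μ/r₁) = 6.869 km/s.
On the transfer ellipse at r₁, vis-viva gives v_p = √[μ(2/r₁ − 1/a_t)] = 9.116 km/s.
First burn Δv₁ = |v_p − v₁| = 2.247 km/s.
Circular speed at r₂: v₂ = √(μ/r₂) = 2.528 km/s.
Transfer-orbit speed at r₂: v_a = √[μ(2/r₂ − 1/a_t)] = 1.235 km/s.
Second burn Δv₂ = |v₂ − v_a| = 1.293 km/s.
Total Δv = Δv₁ + Δv₂ = 3.540 km/s.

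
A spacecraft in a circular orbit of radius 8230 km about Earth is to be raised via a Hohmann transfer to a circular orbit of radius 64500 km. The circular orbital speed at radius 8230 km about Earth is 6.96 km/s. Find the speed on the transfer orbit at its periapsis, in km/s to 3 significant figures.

v = 9.27 km/s

From the circular-orbit relation v² = μ/r at r = 8230 km: μ = v²r = (6.96)² × 8230 = 3.98674×10^5 km³/s².
Semi-major axis of the transfer orbit: a_t = (8230 + 64500)/2 = 36365 km.
The periapsis of the transfer ellipse is at r = 8230 km.
Vis-viva: v = √[μ(2/r − 1/a_t)] = √[3.98674×10^5 × (2/8230 − 1/36365)] = 9.269 km/s.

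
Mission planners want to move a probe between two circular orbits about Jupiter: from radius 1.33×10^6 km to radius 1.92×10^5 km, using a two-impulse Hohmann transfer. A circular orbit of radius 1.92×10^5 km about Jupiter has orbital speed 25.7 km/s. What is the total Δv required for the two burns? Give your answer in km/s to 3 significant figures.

Δv = 13.1 km/s

From the circular-orbit relation v² = μ/r at r = 1.92×10^5 km: μ = v²r = (25.7)² × 1.92×10^5 = 1.26814×10^8 km³/s².
Semi-major axis of the transfer orbit: a_t = (1.330×10^6 + 1.920×10^5)/2 = 7.610×10^5 km.
Circular speed at r₁: v₁ = √(μ/r₁) = √(1.26814×10^8/1.330×10^6) = 9.765 km/s.
Transfer-orbit speed at r₁ (v² = μ(2/r − 1/a)): v_a = √[μ(2/r₁ − 1/a_t)] = 4.905 km/s.
First burn Δv₁ = |v_a − v₁| = 4.860 km/s.
At r₂, v₂ = √(μ/r₂) = 25.700 km/s.
Transfer-orbit speed at r₂: v_p = √[μ(2/r₂ − 1/a_t)] = 33.976 km/s.
Second burn Δv₂ = |v₂ − v_p| = 8.276 km/s.
Δv = Δv₁ + Δv₂ = 4.860 + 8.276 = 13.14 km/s.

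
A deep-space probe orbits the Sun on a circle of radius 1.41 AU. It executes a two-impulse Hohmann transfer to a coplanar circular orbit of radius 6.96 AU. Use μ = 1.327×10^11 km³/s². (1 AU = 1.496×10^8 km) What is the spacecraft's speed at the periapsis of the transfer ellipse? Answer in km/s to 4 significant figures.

In km: r₁ = 1.41 × 1.496×10^8 = 2.10936×10^8 km; r₂ = 6.96 × 1.496×10^8 = 1.041216×10^9 km.
Semi-major axis of the transfer orbit: a_t = (2.10936×10^8 + 1.041216×10^9)/2 = 6.26076×10^8 km.
The periapsis of the transfer ellipse is at r = 2.10936×10^8 km.
Applying v² = μ(2/r − 1/a_t): v = 32.35 km/s.

v = 32.35 km/s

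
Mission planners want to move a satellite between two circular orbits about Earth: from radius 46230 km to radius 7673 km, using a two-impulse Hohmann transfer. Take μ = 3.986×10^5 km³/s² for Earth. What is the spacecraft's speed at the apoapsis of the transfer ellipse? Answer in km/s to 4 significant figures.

v = 1.567 km/s

Transfer-ellipse semi-major axis a_t = (r₁ + r₂)/2 = (46230 + 7673)/2 = 26951.5 km.
At apoapsis, r = 46230 km.
From the vis-viva equation, v = √[μ(2/r − 1/a_t)] = 1.567 km/s.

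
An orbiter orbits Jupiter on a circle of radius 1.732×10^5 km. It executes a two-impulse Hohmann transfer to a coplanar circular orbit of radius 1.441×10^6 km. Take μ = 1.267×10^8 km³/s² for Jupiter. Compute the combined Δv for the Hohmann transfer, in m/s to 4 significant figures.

Δv = 14130 m/s

The Hohmann ellipse has a_t = (r₁ + r₂)/2 = 8.071×10^5 km.
At r₁ the circular-orbit speed is v₁ = √(μ/r₁) = 27.047 km/s.
Transfer-orbit speed at r₁ (vis-viva equation): v_p = √[μ(2/r₁ − 1/a_t)] = 36.140 km/s.
First burn Δv₁ = |v_p − v₁| = 9.093 km/s.
At r₂, v₂ = √(μ/r₂) = 9.377 km/s.
Transfer-orbit speed at r₂: v_a = √[μ(2/r₂ − 1/a_t)] = 4.344 km/s.
Second burn Δv₂ = |v₂ − v_a| = 5.033 km/s.
Δv = Δv₁ + Δv₂ = 9.093 + 5.033 = 14.13 km/s.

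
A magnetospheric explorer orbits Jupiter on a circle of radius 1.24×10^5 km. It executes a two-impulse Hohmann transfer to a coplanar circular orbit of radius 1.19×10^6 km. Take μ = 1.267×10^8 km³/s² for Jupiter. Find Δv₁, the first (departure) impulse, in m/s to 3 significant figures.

Δv₁ = 11100 m/s

The Hohmann ellipse has a_t = (r₁ + r₂)/2 = 6.570×10^5 km.
Circular speed at r = 1.240×10^5 km: v_c = √(μ/r) = 31.97 km/s.
Transfer-orbit speed at the same r (vis-viva, a = a_t): v_t = √[μ(2/r − 1/a_t)] = 43.02 km/s.
Δv₁ = |v_t − v_c| = |43.02 − 31.97| = 11.05 km/s.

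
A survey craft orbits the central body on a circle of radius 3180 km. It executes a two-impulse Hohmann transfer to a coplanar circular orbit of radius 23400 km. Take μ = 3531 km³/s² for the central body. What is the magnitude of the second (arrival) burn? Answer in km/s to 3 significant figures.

The Hohmann ellipse has a_t = (r₁ + r₂)/2 = 13290 km.
On the circular orbit at r = 23400 km, v_c = √(μ/r) = 0.38846 km/s.
Transfer-orbit speed at the same r (vis-viva, a = a_t): v_t = √[μ(2/r − 1/a_t)] = 0.19002 km/s.
Δv₂ = |v_t − v_c| = |0.19002 − 0.38846| = 0.1984 km/s.

Δv₂ = 0.198 km/s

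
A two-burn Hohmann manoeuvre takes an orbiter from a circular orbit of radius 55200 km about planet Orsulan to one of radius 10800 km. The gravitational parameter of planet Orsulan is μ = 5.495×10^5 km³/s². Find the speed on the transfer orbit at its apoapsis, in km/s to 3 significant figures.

v = 1.80 km/s

The Hohmann ellipse has a_t = (r₁ + r₂)/2 = 33000 km.
The apoapsis of the transfer ellipse is at r = 55200 km.
Vis-viva: v = √[μ(2/r − 1/a_t)] = √[5.495×10^5 × (2/55200 − 1/33000)] = 1.805 km/s.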